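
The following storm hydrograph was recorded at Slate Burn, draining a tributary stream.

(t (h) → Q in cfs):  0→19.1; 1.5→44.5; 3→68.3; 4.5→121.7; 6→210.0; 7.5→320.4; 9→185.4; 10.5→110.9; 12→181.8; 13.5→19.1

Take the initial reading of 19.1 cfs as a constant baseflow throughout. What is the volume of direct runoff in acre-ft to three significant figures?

V ≈ 135 acre-ft

Direct-runoff ordinates (Q − Q_b): 0.0, 25.4, 49.2, 102.6, 190.9, 301.3, 166.3, 91.8, 162.7, 0.0 cfs.
ΣQ_DR = 1090 cfs.
With Δt = 1.5 h = 5400 s, V = ΣQ_DR · Δt = 1090 × 5400 = 5.89 × 10^6 ft³ = 135 acre-ft.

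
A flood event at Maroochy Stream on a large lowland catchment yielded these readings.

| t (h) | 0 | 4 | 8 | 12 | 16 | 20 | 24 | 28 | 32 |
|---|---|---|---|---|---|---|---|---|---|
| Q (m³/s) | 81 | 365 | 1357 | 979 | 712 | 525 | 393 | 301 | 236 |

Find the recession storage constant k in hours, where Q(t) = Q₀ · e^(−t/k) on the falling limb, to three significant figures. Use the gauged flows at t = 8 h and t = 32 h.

On the falling limb, Q drops from 1357 to 236 m³/s between t = 8 h and t = 32 h (Δt = 24 h).
k = −Δt / ln(Q₂/Q₁) = −24 / ln(236/1357) = 13.7 h.

k ≈ 13.7 h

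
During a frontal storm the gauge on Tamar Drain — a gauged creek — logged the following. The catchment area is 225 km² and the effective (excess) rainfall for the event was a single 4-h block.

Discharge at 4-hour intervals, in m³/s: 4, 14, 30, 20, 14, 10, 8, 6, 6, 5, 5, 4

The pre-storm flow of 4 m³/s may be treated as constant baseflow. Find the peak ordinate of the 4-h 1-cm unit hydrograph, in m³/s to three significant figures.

U_p ≈ 52.1 m³/s

Direct runoff: 0.0, 10.0, 26.0, 16.0, 10.0, 6.0, 4.0, 2.0, 2.0, 1.0, 1.0, 0.0 m³/s; ΣQ_DR = 78.00 m³/s, peak = 26.0 m³/s.
Runoff depth d = ΣQ_DR·Δt / A = 78.00 × 14400 / (225 km²) = 4.992 mm.
The 1-cm UH is the DRH scaled by (10 mm)/d, so U_p = 26.0 × 10/4.992 = 52.1 m³/s.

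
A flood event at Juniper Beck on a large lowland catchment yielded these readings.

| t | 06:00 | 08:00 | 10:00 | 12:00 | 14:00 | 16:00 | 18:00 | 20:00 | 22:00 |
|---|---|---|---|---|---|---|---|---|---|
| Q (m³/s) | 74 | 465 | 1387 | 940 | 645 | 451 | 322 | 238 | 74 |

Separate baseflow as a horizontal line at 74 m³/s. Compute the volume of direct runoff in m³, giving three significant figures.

Direct-runoff ordinates (Q − Q_b): 0.0, 391.0, 1313.0, 866.0, 571.0, 377.0, 248.0, 164.0, 0.0 m³/s.
ΣQ_DR = 3930 m³/s.
With Δt = 2 h = 7200 s, V = ΣQ_DR · Δt = 3930 × 7200 = 2.83 × 10^7 m³.

V ≈ 2.83 × 10^7 m³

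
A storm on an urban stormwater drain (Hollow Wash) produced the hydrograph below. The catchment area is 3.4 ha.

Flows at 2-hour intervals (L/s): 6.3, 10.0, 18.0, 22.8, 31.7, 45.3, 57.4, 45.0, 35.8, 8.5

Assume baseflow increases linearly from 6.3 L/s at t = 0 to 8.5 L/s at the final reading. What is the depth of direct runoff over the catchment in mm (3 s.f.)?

Direct runoff: 0.00, 3.46, 11.21, 15.77, 24.42, 37.78, 49.63, 36.99, 27.54, 0.00 L/s; ΣQ_DR = 206.8 L/s.
V = ΣQ_DR · Δt = 206.8 × 7200 s = 1.489 × 10^6 L.
Over A = 3.4 ha, depth = V / A = 43.8 mm.

d ≈ 43.8 mm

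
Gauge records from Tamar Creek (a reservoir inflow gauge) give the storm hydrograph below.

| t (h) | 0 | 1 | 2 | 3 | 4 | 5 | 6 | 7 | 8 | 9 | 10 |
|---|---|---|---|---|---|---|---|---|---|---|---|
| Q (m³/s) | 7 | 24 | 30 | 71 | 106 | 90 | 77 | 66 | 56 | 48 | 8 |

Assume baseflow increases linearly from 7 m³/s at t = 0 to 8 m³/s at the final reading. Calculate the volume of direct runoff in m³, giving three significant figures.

Direct-runoff ordinates (Q − Q_b): 0.00, 16.90, 22.80, 63.70, 98.60, 82.50, 69.40, 58.30, 48.20, 40.10, 0.00 m³/s.
ΣQ_DR = 500.5 m³/s.
With Δt = 1 h = 3600 s, V = ΣQ_DR · Δt = 500.5 × 3600 = 1.80 × 10^6 m³.

V ≈ 1.80 × 10^6 m³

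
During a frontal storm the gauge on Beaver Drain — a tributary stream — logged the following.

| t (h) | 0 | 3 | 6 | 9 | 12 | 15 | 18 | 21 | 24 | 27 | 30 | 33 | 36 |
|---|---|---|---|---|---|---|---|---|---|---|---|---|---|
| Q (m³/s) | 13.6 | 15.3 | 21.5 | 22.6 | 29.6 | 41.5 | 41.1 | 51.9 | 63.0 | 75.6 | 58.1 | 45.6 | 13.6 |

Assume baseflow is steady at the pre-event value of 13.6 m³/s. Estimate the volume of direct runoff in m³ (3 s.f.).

Direct-runoff ordinates (Q − Q_b): 0.0, 1.7, 7.9, 9.0, 16.0, 27.9, 27.5, 38.3, 49.4, 62.0, 44.5, 32.0, 0.0 m³/s.
ΣQ_DR = 316.2 m³/s.
With Δt = 3 h = 10800 s, V = ΣQ_DR · Δt = 316.2 × 10800 = 3.41 × 10^6 m³.

V ≈ 3.41 × 10^6 m³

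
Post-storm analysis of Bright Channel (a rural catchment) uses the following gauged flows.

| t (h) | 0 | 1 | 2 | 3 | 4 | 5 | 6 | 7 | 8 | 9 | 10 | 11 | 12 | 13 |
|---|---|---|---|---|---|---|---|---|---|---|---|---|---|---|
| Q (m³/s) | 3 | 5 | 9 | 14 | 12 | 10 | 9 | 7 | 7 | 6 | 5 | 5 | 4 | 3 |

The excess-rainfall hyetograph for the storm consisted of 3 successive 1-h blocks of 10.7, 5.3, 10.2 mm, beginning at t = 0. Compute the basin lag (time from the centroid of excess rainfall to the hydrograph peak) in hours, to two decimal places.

t_L ≈ 1.52 h

Centroid of excess rainfall: t_c = Σ P_i·t̄_i / ΣP_i = 1.4809 h (block centres at 0.5, 1.5, 2.5 h).
Hydrograph peak occurs at t = 3 h, so basin lag t_L = 3 − 1.4809 = 1.52 h.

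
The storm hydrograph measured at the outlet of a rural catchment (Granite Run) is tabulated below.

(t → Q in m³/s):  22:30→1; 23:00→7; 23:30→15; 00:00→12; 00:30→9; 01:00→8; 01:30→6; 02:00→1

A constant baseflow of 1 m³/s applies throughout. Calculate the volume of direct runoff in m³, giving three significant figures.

Direct-runoff ordinates (Q − Q_b): 0.0, 6.0, 14.0, 11.0, 8.0, 7.0, 5.0, 0.0 m³/s.
ΣQ_DR = 51.00 m³/s.
With Δt = 0.5 h = 1800 s, V = ΣQ_DR · Δt = 51.00 × 1800 = 91800 m³.

V ≈ 91800 m³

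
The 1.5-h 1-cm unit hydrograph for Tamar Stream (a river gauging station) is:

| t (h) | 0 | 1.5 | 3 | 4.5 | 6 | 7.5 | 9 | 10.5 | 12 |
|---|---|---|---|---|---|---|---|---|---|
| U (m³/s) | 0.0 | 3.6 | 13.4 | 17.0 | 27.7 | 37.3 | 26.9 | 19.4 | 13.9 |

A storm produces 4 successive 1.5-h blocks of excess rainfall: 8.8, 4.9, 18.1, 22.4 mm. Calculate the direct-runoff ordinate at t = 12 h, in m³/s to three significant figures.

Q ≈ 154 m³/s

By discrete convolution, Q_j = Σ (P_i / 10 mm) · U_{j−i}.
At t = 12 h (j=8): Q = (8.8/10)·13.9 + (4.9/10)·19.4 + (18.1/10)·26.9 + (22.4/10)·37.3 = 154 m³/s.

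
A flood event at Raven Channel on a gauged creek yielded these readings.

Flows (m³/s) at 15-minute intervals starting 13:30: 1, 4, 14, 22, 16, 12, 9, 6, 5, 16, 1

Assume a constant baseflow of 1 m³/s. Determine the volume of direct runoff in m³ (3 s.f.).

V ≈ 85500 m³

Direct-runoff ordinates (Q − Q_b): 0.0, 3.0, 13.0, 21.0, 15.0, 11.0, 8.0, 5.0, 4.0, 15.0, 0.0 m³/s.
ΣQ_DR = 95.00 m³/s.
With Δt = 0.25 h = 900 s, V = ΣQ_DR · Δt = 95.00 × 900 = 85500 m³.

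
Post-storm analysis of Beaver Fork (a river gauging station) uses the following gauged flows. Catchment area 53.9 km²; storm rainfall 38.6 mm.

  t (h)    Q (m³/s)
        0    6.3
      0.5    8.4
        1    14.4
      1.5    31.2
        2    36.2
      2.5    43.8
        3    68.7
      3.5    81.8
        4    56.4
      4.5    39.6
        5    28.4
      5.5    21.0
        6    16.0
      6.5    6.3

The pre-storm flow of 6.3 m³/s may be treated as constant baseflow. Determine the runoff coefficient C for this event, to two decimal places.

ΣQ_DR = 370.3 m³/s; V = ΣQ_DR·Δt = 6.665 × 10^5 m³.
Runoff depth d = V / A = 12.37 mm.
C = d / P = 12.37 / 38.6 = 0.32.

C ≈ 0.32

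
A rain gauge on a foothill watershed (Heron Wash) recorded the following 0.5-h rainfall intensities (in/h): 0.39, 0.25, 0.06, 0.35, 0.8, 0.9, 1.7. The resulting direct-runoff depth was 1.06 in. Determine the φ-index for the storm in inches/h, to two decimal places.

Only the 3 blocks with intensity above φ contribute runoff: 0.8, 0.9, 1.7 in/h.
Σ(I−φ)·Δt = d  ⇒  (0.8+0.9+1.7 − 3φ)·0.5 = 1.06
φ = (3.400 − 1.06/0.5) / 3 = 0.43 in/h.

φ ≈ 0.43 in/h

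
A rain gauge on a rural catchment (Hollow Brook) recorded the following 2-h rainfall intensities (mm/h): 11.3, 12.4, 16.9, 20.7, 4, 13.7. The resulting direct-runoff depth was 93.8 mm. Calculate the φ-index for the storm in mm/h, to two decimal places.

Only the 5 blocks with intensity above φ contribute runoff: 11.3, 12.4, 16.9, 20.7, 13.7 mm/h.
Σ(I−φ)·Δt = d  ⇒  (11.3+12.4+16.9+20.7+13.7 − 5φ)·2 = 93.8
φ = (75.00 − 93.8/2) / 5 = 5.62 mm/h.

φ ≈ 5.62 mm/h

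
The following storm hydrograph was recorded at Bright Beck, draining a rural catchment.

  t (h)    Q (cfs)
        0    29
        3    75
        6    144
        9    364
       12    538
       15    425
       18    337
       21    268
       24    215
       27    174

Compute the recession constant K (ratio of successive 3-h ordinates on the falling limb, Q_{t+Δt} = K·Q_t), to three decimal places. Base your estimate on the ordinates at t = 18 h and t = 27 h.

K ≈ 0.802

Using the recession-limb readings at t = 18 h and t = 27 h: Q falls from 337 to 174 cfs over 3 intervals.
K = (Q₂/Q₁)^(1/3) = (174/337)^(1/3) = 0.802.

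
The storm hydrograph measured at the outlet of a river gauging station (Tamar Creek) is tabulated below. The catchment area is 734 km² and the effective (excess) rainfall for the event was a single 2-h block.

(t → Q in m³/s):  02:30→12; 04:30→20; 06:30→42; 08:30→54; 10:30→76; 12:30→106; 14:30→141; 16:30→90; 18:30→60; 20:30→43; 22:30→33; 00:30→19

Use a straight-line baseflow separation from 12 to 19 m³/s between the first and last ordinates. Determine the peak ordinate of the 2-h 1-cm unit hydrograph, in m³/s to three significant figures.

Direct runoff: 0.00, 7.36, 28.73, 40.09, 61.45, 90.82, 125.18, 73.55, 42.91, 25.27, 14.64, 0.00 m³/s; ΣQ_DR = 510.0 m³/s, peak = 125.18 m³/s.
Runoff depth d = ΣQ_DR·Δt / A = 510.0 × 7200 / (734 km²) = 5.003 mm.
The 1-cm UH is the DRH scaled by (10 mm)/d, so U_p = 125.18 × 10/5.003 = 250 m³/s.

U_p ≈ 250 m³/s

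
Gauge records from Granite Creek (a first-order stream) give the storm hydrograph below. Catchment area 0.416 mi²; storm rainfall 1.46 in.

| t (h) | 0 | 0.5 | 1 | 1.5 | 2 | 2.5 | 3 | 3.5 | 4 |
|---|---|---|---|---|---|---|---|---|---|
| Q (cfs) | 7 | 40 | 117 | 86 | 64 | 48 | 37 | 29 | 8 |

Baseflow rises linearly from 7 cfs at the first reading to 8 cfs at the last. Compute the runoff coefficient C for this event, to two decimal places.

C ≈ 0.47

ΣQ_DR = 368.5 cfs; V = ΣQ_DR·Δt = 6.633 × 10^5 ft³.
Runoff depth d = V / A = 0.6863 in.
C = d / P = 0.6863 / 1.46 = 0.47.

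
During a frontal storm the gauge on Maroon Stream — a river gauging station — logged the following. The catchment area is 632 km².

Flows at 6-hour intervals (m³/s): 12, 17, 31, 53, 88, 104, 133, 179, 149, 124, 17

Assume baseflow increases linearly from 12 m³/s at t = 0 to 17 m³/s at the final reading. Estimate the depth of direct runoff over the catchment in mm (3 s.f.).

d ≈ 25.5 mm

Direct runoff: 0.00, 4.50, 18.00, 39.50, 74.00, 89.50, 118.00, 163.50, 133.00, 107.50, 0.00 m³/s; ΣQ_DR = 747.5 m³/s.
V = ΣQ_DR · Δt = 747.5 × 21600 s = 1.615 × 10^7 m³.
Over A = 632 km², depth = V / A = 25.5 mm.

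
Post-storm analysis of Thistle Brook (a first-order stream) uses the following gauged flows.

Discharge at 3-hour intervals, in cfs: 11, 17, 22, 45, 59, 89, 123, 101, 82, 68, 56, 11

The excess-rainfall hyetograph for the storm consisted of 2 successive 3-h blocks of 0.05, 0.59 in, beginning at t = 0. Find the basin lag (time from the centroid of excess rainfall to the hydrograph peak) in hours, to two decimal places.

Centroid of excess rainfall: t_c = Σ P_i·t̄_i / ΣP_i = 4.2656 h (block centres at 1.5, 4.5 h).
Hydrograph peak occurs at t = 18 h, so basin lag t_L = 18 − 4.2656 = 13.73 h.

t_L ≈ 13.73 h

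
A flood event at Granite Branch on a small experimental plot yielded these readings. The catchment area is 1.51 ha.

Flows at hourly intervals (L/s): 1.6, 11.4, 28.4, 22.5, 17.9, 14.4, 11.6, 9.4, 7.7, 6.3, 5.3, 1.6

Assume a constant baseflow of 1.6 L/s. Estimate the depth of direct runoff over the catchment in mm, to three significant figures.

Direct runoff: 0.0, 9.8, 26.8, 20.9, 16.3, 12.8, 10.0, 7.8, 6.1, 4.7, 3.7, 0.0 L/s; ΣQ_DR = 118.9 L/s.
V = ΣQ_DR · Δt = 118.9 × 3600 s = 4.280 × 10^5 L.
Over A = 1.51 ha, depth = V / A = 28.3 mm.

d ≈ 28.3 mm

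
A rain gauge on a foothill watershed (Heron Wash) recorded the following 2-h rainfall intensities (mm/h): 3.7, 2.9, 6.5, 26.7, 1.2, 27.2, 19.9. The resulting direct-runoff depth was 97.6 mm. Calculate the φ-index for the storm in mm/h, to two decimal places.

φ ≈ 8.33 mm/h

Only the 3 blocks with intensity above φ contribute runoff: 26.7, 27.2, 19.9 mm/h.
Σ(I−φ)·Δt = d  ⇒  (26.7+27.2+19.9 − 3φ)·2 = 97.6
φ = (73.80 − 97.6/2) / 3 = 8.33 mm/h.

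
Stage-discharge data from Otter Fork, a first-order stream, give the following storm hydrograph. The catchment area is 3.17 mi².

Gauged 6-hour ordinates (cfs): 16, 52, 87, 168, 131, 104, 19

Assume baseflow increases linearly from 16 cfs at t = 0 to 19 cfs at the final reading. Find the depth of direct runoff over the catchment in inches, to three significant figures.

d ≈ 1.33 in

Direct runoff: 0.00, 35.50, 70.00, 150.50, 113.00, 85.50, 0.00 cfs; ΣQ_DR = 454.5 cfs.
V = ΣQ_DR · Δt = 454.5 × 21600 s = 9.817 × 10^6 ft³.
Over A = 3.17 mi², depth = V / A = 1.33 in.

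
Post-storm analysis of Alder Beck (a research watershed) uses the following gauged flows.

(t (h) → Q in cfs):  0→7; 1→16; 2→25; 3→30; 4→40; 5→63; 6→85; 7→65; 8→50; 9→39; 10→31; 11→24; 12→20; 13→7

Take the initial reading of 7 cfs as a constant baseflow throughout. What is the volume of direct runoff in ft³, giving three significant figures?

V ≈ 1.45 × 10^6 ft³

Direct-runoff ordinates (Q − Q_b): 0.0, 9.0, 18.0, 23.0, 33.0, 56.0, 78.0, 58.0, 43.0, 32.0, 24.0, 17.0, 13.0, 0.0 cfs.
ΣQ_DR = 404.0 cfs.
With Δt = 1 h = 3600 s, V = ΣQ_DR · Δt = 404.0 × 3600 = 1.45 × 10^6 ft³.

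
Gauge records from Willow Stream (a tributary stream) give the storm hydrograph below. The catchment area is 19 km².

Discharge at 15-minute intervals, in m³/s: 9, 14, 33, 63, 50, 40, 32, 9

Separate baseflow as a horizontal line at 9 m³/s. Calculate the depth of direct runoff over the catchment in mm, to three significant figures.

d ≈ 8.43 mm

Direct runoff: 0.0, 5.0, 24.0, 54.0, 41.0, 31.0, 23.0, 0.0 m³/s; ΣQ_DR = 178.0 m³/s.
V = ΣQ_DR · Δt = 178.0 × 900 s = 1.602 × 10^5 m³.
Over A = 19 km², depth = V / A = 8.43 mm.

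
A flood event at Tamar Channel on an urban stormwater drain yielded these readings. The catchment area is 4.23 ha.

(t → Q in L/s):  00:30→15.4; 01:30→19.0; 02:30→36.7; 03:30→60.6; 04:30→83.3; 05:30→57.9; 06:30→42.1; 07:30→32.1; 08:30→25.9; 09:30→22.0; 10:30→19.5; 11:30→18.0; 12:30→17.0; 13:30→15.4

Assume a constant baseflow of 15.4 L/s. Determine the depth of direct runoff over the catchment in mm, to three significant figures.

Direct runoff: 0.0, 3.6, 21.3, 45.2, 67.9, 42.5, 26.7, 16.7, 10.5, 6.6, 4.1, 2.6, 1.6, 0.0 L/s; ΣQ_DR = 249.3 L/s.
V = ΣQ_DR · Δt = 249.3 × 3600 s = 8.975 × 10^5 L.
Over A = 4.23 ha, depth = V / A = 21.2 mm.

d ≈ 21.2 mm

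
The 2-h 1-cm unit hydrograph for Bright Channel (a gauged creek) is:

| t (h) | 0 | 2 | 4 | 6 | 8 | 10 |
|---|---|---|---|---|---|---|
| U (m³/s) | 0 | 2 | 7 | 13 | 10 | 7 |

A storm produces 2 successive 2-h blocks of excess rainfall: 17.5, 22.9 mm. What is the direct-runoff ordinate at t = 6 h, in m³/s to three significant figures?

Q ≈ 38.8 m³/s

By discrete convolution, Q_j = Σ (P_i / 10 mm) · U_{j−i}.
At t = 6 h (j=3): Q = (17.5/10)·13 + (22.9/10)·7 = 38.8 m³/s.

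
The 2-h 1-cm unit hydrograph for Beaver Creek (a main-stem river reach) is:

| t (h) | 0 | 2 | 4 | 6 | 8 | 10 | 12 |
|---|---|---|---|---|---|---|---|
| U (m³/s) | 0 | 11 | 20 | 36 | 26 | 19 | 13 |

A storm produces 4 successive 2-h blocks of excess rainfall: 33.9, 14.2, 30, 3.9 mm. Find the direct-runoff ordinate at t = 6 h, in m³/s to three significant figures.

Q ≈ 183 m³/s

By discrete convolution, Q_j = Σ (P_i / 10 mm) · U_{j−i}.
At t = 6 h (j=3): Q = (33.9/10)·36 + (14.2/10)·20 + (30/10)·11 + (3.9/10)·0 = 183 m³/s.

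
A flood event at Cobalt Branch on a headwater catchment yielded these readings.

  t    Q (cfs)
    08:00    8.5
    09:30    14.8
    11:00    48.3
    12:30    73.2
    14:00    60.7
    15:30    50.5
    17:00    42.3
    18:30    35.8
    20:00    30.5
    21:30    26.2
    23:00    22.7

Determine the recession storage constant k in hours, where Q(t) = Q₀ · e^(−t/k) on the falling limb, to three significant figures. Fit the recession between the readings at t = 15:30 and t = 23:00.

k ≈ 9.38 h

On the falling limb, Q drops from 50.5 to 22.7 cfs between t = 15:30 and t = 23:00 (Δt = 7.5 h).
k = −Δt / ln(Q₂/Q₁) = −7.5 / ln(22.7/50.5) = 9.38 h.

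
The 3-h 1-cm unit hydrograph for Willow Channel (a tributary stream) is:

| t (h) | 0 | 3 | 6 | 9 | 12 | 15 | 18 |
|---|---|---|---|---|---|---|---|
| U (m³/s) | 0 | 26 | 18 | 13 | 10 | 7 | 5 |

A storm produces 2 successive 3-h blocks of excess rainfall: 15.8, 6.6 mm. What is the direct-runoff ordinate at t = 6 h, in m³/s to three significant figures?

Q ≈ 45.6 m³/s

By discrete convolution, Q_j = Σ (P_i / 10 mm) · U_{j−i}.
At t = 6 h (j=2): Q = (15.8/10)·18 + (6.6/10)·26 = 45.6 m³/s.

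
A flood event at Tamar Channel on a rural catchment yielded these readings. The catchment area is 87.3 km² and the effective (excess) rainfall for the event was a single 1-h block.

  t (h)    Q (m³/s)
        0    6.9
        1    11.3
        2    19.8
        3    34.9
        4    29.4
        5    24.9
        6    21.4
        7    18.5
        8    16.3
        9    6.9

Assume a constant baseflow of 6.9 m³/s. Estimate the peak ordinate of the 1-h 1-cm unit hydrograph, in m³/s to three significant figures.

Direct runoff: 0.0, 4.4, 12.9, 28.0, 22.5, 18.0, 14.5, 11.6, 9.4, 0.0 m³/s; ΣQ_DR = 121.3 m³/s, peak = 28.0 m³/s.
Runoff depth d = ΣQ_DR·Δt / A = 121.3 × 3600 / (87.3 km²) = 5.002 mm.
The 1-cm UH is the DRH scaled by (10 mm)/d, so U_p = 28.0 × 10/5.002 = 56.0 m³/s.

U_p ≈ 56.0 m³/s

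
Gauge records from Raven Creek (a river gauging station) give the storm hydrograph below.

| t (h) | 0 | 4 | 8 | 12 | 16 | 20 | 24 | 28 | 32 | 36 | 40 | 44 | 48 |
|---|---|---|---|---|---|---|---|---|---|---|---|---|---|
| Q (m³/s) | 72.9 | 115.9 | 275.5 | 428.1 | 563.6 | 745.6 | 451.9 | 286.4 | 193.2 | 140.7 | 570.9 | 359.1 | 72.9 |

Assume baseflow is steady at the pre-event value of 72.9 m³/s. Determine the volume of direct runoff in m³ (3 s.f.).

V ≈ 4.79 × 10^7 m³

Direct-runoff ordinates (Q − Q_b): 0.0, 43.0, 202.6, 355.2, 490.7, 672.7, 379.0, 213.5, 120.3, 67.8, 498.0, 286.2, 0.0 m³/s.
ΣQ_DR = 3329 m³/s.
With Δt = 4 h = 14400 s, V = ΣQ_DR · Δt = 3329 × 14400 = 4.79 × 10^7 m³.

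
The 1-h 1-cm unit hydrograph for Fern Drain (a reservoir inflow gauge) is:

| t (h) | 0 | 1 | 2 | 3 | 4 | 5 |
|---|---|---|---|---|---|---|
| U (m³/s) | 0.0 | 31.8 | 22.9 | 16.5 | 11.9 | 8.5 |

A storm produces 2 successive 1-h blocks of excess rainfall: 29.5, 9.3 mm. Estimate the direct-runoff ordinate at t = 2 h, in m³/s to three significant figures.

By discrete convolution, Q_j = Σ (P_i / 10 mm) · U_{j−i}.
At t = 2 h (j=2): Q = (29.5/10)·22.9 + (9.3/10)·31.8 = 97.1 m³/s.

Q ≈ 97.1 m³/s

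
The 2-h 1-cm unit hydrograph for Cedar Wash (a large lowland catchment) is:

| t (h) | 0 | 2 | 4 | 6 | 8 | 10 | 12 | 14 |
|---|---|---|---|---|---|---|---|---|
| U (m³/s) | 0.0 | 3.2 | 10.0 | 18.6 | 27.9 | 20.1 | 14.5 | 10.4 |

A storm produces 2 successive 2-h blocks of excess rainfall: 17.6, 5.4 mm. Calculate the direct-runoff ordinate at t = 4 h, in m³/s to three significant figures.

Q ≈ 19.3 m³/s

By discrete convolution, Q_j = Σ (P_i / 10 mm) · U_{j−i}.
At t = 4 h (j=2): Q = (17.6/10)·10.0 + (5.4/10)·3.2 = 19.3 m³/s.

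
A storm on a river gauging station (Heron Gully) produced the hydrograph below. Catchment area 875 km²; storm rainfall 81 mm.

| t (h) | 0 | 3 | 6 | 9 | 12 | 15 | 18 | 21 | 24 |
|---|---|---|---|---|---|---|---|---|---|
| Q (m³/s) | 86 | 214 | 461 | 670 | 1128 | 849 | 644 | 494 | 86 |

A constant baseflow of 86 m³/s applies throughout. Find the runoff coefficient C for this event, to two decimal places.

C ≈ 0.59

ΣQ_DR = 3858 m³/s; V = ΣQ_DR·Δt = 4.167 × 10^7 m³.
Runoff depth d = V / A = 47.62 mm.
C = d / P = 47.62 / 81 = 0.59.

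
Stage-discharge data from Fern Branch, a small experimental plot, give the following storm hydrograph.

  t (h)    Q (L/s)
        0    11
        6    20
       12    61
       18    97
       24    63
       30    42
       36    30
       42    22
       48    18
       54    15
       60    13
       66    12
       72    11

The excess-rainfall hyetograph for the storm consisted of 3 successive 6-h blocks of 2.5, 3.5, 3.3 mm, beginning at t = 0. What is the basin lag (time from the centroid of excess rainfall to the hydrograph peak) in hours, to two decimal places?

Centroid of excess rainfall: t_c = Σ P_i·t̄_i / ΣP_i = 9.5161 h (block centres at 3, 9, 15 h).
Hydrograph peak occurs at t = 18 h, so basin lag t_L = 18 − 9.5161 = 8.48 h.

t_L ≈ 8.48 h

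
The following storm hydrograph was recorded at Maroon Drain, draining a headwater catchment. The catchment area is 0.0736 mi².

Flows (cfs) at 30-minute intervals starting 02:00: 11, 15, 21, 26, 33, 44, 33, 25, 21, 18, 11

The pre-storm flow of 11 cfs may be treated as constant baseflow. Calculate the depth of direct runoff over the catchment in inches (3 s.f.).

Direct runoff: 0.0, 4.0, 10.0, 15.0, 22.0, 33.0, 22.0, 14.0, 10.0, 7.0, 0.0 cfs; ΣQ_DR = 137.0 cfs.
V = ΣQ_DR · Δt = 137.0 × 1800 s = 2.466 × 10^5 ft³.
Over A = 0.0736 mi², depth = V / A = 1.44 in.

d ≈ 1.44 in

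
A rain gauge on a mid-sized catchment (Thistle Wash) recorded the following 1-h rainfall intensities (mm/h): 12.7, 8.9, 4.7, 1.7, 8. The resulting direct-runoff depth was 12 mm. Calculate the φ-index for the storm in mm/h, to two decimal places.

φ ≈ 5.87 mm/h

Only the 3 blocks with intensity above φ contribute runoff: 12.7, 8.9, 8 mm/h.
Σ(I−φ)·Δt = d  ⇒  (12.7+8.9+8 − 3φ)·1 = 12
φ = (29.60 − 12/1) / 3 = 5.87 mm/h.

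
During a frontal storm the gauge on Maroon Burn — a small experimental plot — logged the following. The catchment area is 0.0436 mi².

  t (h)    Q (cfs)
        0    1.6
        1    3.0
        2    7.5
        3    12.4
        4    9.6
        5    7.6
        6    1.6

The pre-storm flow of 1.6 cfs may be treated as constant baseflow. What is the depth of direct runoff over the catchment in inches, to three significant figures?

Direct runoff: 0.0, 1.4, 5.9, 10.8, 8.0, 6.0, 0.0 cfs; ΣQ_DR = 32.10 cfs.
V = ΣQ_DR · Δt = 32.10 × 3600 s = 1.156 × 10^5 ft³.
Over A = 0.0436 mi², depth = V / A = 1.14 in.

d ≈ 1.14 in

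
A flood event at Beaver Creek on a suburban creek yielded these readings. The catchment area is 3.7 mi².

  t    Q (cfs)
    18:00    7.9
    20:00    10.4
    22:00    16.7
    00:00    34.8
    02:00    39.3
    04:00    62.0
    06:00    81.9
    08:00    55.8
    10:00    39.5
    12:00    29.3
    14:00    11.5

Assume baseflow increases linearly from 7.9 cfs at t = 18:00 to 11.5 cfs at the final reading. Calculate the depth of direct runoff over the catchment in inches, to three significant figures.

d ≈ 0.237 in

Direct runoff: 0.00, 2.14, 8.08, 25.82, 29.96, 52.30, 71.84, 45.38, 28.72, 18.16, 0.00 cfs; ΣQ_DR = 282.4 cfs.
V = ΣQ_DR · Δt = 282.4 × 7200 s = 2.033 × 10^6 ft³.
Over A = 3.7 mi², depth = V / A = 0.237 in.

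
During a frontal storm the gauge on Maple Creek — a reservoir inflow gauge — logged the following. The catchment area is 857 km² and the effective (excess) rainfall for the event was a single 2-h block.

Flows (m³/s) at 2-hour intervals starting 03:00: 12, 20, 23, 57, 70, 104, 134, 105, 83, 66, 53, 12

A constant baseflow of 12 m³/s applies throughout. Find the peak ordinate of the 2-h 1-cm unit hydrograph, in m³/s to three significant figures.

Direct runoff: 0.0, 8.0, 11.0, 45.0, 58.0, 92.0, 122.0, 93.0, 71.0, 54.0, 41.0, 0.0 m³/s; ΣQ_DR = 595.0 m³/s, peak = 122.0 m³/s.
Runoff depth d = ΣQ_DR·Δt / A = 595.0 × 7200 / (857 km²) = 4.999 mm.
The 1-cm UH is the DRH scaled by (10 mm)/d, so U_p = 122.0 × 10/4.999 = 244 m³/s.

U_p ≈ 244 m³/s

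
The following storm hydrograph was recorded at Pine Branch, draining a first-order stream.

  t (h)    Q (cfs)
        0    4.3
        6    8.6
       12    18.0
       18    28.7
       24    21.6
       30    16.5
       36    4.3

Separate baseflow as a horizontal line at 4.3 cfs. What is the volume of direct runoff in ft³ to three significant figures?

Direct-runoff ordinates (Q − Q_b): 0.0, 4.3, 13.7, 24.4, 17.3, 12.2, 0.0 cfs.
ΣQ_DR = 71.90 cfs.
With Δt = 6 h = 21600 s, V = ΣQ_DR · Δt = 71.90 × 21600 = 1.55 × 10^6 ft³.

V ≈ 1.55 × 10^6 ft³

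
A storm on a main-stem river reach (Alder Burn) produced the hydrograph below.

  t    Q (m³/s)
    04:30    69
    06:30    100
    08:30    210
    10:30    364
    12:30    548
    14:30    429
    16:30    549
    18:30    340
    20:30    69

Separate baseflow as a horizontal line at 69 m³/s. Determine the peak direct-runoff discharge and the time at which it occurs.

Subtracting baseflow gives direct-runoff ordinates: 0.0, 31.0, 141.0, 295.0, 479.0, 360.0, 480.0, 271.0, 0.0 m³/s.
The maximum is 480.0 m³/s, occurring at the reading for t = 16:30.

Q_p = 480.0 m³/s at t = 16:30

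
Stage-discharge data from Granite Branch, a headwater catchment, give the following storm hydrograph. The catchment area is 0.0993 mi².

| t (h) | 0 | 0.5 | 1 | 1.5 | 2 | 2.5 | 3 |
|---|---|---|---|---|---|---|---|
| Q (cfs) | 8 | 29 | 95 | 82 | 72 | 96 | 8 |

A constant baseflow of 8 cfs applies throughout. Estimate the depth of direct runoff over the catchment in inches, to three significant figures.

d ≈ 2.61 in

Direct runoff: 0.0, 21.0, 87.0, 74.0, 64.0, 88.0, 0.0 cfs; ΣQ_DR = 334.0 cfs.
V = ΣQ_DR · Δt = 334.0 × 1800 s = 6.012 × 10^5 ft³.
Over A = 0.0993 mi², depth = V / A = 2.61 in.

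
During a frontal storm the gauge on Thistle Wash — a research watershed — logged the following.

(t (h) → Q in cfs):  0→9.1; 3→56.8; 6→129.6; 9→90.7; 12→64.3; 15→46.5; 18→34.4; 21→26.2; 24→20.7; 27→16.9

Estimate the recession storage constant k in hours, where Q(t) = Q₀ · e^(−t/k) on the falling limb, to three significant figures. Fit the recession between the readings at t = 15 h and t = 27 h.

k ≈ 11.9 h

On the falling limb, Q drops from 46.5 to 16.9 cfs between t = 15 h and t = 27 h (Δt = 12 h).
k = −Δt / ln(Q₂/Q₁) = −12 / ln(16.9/46.5) = 11.9 h.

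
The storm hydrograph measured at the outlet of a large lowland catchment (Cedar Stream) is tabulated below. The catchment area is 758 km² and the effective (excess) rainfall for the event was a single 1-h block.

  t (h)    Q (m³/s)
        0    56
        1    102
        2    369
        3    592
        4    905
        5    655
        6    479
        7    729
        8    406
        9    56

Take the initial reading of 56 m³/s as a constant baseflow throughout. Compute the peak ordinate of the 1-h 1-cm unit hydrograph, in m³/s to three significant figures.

U_p ≈ 472 m³/s

Direct runoff: 0.0, 46.0, 313.0, 536.0, 849.0, 599.0, 423.0, 673.0, 350.0, 0.0 m³/s; ΣQ_DR = 3789 m³/s, peak = 849.0 m³/s.
Runoff depth d = ΣQ_DR·Δt / A = 3789 × 3600 / (758 km²) = 18.00 mm.
The 1-cm UH is the DRH scaled by (10 mm)/d, so U_p = 849.0 × 10/18.00 = 472 m³/s.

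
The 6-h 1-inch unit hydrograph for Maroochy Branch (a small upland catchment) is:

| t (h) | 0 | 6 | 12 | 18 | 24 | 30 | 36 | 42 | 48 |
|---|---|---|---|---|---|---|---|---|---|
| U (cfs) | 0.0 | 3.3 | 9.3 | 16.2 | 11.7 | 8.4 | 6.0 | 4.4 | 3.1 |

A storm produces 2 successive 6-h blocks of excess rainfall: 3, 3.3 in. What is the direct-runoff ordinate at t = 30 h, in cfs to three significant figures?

Q ≈ 63.8 cfs

By discrete convolution, Q_j = Σ (P_i / 1 in) · U_{j−i}.
At t = 30 h (j=5): Q = (3/1)·8.4 + (3.3/1)·11.7 = 63.8 cfs.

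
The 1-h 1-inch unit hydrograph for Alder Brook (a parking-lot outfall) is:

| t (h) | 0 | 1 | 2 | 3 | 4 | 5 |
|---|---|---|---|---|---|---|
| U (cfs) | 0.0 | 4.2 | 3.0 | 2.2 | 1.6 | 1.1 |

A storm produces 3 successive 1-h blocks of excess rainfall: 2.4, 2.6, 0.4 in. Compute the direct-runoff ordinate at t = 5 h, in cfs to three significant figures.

Q ≈ 7.68 cfs

By discrete convolution, Q_j = Σ (P_i / 1 in) · U_{j−i}.
At t = 5 h (j=5): Q = (2.4/1)·1.1 + (2.6/1)·1.6 + (0.4/1)·2.2 = 7.68 cfs.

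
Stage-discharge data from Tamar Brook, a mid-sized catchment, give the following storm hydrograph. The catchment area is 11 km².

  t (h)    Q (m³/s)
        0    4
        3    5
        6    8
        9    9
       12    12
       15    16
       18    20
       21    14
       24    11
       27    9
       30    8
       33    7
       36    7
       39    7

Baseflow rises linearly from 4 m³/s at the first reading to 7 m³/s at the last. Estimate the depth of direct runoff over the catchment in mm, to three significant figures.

Direct runoff: 0.00, 0.77, 3.54, 4.31, 7.08, 10.85, 14.62, 8.38, 5.15, 2.92, 1.69, 0.46, 0.23, 0.00 m³/s; ΣQ_DR = 60.00 m³/s.
V = ΣQ_DR · Δt = 60.00 × 10800 s = 6.480 × 10^5 m³.
Over A = 11 km², depth = V / A = 58.9 mm.

d ≈ 58.9 mm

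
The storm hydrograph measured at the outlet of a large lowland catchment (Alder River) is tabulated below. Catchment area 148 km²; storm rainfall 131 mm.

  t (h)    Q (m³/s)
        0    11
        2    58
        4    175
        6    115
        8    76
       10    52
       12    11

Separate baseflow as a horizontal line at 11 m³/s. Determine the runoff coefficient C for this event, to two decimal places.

ΣQ_DR = 421.0 m³/s; V = ΣQ_DR·Δt = 3.031 × 10^6 m³.
Runoff depth d = V / A = 20.48 mm.
C = d / P = 20.48 / 131 = 0.16.

C ≈ 0.16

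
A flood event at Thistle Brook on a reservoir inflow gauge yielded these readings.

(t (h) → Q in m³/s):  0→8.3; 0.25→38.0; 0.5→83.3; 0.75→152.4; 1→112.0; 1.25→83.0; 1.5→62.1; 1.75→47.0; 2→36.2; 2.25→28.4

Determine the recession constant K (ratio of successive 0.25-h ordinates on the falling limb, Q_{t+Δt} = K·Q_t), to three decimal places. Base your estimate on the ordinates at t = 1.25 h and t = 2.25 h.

Using the recession-limb readings at t = 1.25 h and t = 2.25 h: Q falls from 83.0 to 28.4 m³/s over 4 intervals.
K = (Q₂/Q₁)^(1/4) = (28.4/83.0)^(1/4) = 0.765.

K ≈ 0.765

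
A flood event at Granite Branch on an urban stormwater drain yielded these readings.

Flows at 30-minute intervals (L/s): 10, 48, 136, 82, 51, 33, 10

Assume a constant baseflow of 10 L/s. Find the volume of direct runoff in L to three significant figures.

Direct-runoff ordinates (Q − Q_b): 0.0, 38.0, 126.0, 72.0, 41.0, 23.0, 0.0 L/s.
ΣQ_DR = 300.0 L/s.
With Δt = 0.5 h = 1800 s, V = ΣQ_DR · Δt = 300.0 × 1800 = 5.40 × 10^5 L.

V ≈ 5.40 × 10^5 L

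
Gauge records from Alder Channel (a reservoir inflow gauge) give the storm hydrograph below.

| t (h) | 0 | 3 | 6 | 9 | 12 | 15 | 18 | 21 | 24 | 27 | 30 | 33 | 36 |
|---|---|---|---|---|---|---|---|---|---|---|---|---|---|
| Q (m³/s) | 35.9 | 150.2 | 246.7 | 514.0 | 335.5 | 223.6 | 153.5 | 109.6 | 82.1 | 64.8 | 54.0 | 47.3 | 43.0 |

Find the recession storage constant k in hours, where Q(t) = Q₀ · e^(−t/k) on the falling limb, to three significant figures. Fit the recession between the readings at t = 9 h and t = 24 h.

On the falling limb, Q drops from 514.0 to 82.1 m³/s between t = 9 h and t = 24 h (Δt = 15 h).
k = −Δt / ln(Q₂/Q₁) = −15 / ln(82.1/514.0) = 8.18 h.

k ≈ 8.18 h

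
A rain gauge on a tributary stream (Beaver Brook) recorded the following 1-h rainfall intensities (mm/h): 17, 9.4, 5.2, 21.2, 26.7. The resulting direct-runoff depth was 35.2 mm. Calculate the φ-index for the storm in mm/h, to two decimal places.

Only the 3 blocks with intensity above φ contribute runoff: 17, 21.2, 26.7 mm/h.
Σ(I−φ)·Δt = d  ⇒  (17+21.2+26.7 − 3φ)·1 = 35.2
φ = (64.90 − 35.2/1) / 3 = 9.90 mm/h.

φ ≈ 9.90 mm/h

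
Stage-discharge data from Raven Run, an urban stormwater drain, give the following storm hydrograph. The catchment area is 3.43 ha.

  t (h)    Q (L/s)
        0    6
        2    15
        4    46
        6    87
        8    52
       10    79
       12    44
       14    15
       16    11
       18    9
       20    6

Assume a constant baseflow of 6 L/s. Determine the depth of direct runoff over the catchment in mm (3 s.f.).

d ≈ 63.8 mm

Direct runoff: 0.0, 9.0, 40.0, 81.0, 46.0, 73.0, 38.0, 9.0, 5.0, 3.0, 0.0 L/s; ΣQ_DR = 304.0 L/s.
V = ΣQ_DR · Δt = 304.0 × 7200 s = 2.189 × 10^6 L.
Over A = 3.43 ha, depth = V / A = 63.8 mm.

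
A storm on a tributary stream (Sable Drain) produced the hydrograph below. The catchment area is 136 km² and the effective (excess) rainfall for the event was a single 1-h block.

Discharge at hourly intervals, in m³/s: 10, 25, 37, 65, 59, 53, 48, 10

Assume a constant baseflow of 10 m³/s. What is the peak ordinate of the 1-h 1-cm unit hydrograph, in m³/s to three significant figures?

U_p ≈ 91.5 m³/s

Direct runoff: 0.0, 15.0, 27.0, 55.0, 49.0, 43.0, 38.0, 0.0 m³/s; ΣQ_DR = 227.0 m³/s, peak = 55.0 m³/s.
Runoff depth d = ΣQ_DR·Δt / A = 227.0 × 3600 / (136 km²) = 6.009 mm.
The 1-cm UH is the DRH scaled by (10 mm)/d, so U_p = 55.0 × 10/6.009 = 91.5 m³/s.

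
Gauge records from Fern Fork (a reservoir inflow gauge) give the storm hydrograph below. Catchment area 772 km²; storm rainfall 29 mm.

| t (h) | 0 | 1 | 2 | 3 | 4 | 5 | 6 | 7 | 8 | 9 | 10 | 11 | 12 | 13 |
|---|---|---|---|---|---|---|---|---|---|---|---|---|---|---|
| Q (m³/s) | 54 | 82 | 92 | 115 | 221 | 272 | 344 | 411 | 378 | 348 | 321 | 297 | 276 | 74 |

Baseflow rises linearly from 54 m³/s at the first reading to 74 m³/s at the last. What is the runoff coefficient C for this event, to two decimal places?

C ≈ 0.38

ΣQ_DR = 2389 m³/s; V = ΣQ_DR·Δt = 8.600 × 10^6 m³.
Runoff depth d = V / A = 11.14 mm.
C = d / P = 11.14 / 29 = 0.38.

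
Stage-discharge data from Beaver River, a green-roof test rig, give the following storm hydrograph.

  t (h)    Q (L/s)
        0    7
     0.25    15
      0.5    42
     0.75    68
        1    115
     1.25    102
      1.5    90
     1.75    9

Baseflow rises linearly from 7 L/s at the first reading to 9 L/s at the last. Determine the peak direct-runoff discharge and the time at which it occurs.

Subtracting baseflow gives direct-runoff ordinates: 0.00, 7.71, 34.43, 60.14, 106.86, 93.57, 81.29, 0.00 L/s.
The maximum is 106.86 L/s, occurring at the reading for t = 1 h.

Q_p = 106.86 L/s at t = 1 h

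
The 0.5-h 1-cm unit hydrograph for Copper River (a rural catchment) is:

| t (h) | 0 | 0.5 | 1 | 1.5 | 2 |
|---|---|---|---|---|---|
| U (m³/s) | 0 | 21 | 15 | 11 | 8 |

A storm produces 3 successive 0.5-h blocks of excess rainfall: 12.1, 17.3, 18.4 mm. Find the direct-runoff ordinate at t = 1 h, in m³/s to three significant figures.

By discrete convolution, Q_j = Σ (P_i / 10 mm) · U_{j−i}.
At t = 1 h (j=2): Q = (12.1/10)·15 + (17.3/10)·21 + (18.4/10)·0 = 54.5 m³/s.

Q ≈ 54.5 m³/s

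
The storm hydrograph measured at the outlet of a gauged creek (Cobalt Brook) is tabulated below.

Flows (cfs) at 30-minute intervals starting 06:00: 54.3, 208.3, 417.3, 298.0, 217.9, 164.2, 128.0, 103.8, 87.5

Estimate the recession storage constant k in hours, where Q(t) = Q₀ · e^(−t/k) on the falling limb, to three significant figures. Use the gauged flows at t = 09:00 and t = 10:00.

On the falling limb, Q drops from 128.0 to 87.5 cfs between t = 09:00 and t = 10:00 (Δt = 1 h).
k = −Δt / ln(Q₂/Q₁) = −1 / ln(87.5/128.0) = 2.63 h.

k ≈ 2.63 h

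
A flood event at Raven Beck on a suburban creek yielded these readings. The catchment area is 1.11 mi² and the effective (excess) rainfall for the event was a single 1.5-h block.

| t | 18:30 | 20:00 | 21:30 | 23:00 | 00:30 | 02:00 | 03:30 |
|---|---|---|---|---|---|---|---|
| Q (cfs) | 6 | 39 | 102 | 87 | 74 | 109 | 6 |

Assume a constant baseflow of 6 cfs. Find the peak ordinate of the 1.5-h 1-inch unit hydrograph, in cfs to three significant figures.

U_p ≈ 129 cfs

Direct runoff: 0.0, 33.0, 96.0, 81.0, 68.0, 103.0, 0.0 cfs; ΣQ_DR = 381.0 cfs, peak = 103.0 cfs.
Runoff depth d = ΣQ_DR·Δt / A = 381.0 × 5400 / (1.11 mi²) = 0.7978 in.
The 1-inch UH is the DRH scaled by (1 in)/d, so U_p = 103.0 × 1/0.7978 = 129 cfs.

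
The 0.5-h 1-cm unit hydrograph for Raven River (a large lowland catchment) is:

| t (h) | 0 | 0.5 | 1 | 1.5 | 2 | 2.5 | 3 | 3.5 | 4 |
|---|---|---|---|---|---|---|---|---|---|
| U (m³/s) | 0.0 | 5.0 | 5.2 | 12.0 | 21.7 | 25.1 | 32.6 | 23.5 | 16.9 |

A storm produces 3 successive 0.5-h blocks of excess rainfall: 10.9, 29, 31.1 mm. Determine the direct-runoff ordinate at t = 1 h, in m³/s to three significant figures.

Q ≈ 20.2 m³/s

By discrete convolution, Q_j = Σ (P_i / 10 mm) · U_{j−i}.
At t = 1 h (j=2): Q = (10.9/10)·5.2 + (29/10)·5.0 + (31.1/10)·0.0 = 20.2 m³/s.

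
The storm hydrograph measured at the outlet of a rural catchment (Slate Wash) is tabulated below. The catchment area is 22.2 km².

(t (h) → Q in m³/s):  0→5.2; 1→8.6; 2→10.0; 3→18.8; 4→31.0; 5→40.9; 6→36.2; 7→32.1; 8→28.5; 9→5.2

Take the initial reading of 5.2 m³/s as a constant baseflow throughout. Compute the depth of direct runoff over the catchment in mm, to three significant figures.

Direct runoff: 0.0, 3.4, 4.8, 13.6, 25.8, 35.7, 31.0, 26.9, 23.3, 0.0 m³/s; ΣQ_DR = 164.5 m³/s.
V = ΣQ_DR · Δt = 164.5 × 3600 s = 5.922 × 10^5 m³.
Over A = 22.2 km², depth = V / A = 26.7 mm.

d ≈ 26.7 mm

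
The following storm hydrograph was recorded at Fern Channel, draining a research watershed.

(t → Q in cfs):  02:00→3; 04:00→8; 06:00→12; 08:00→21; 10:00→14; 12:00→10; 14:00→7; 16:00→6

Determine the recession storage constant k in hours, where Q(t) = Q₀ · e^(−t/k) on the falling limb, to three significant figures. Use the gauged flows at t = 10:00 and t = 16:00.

On the falling limb, Q drops from 14 to 6 cfs between t = 10:00 and t = 16:00 (Δt = 6 h).
k = −Δt / ln(Q₂/Q₁) = −6 / ln(6/14) = 7.08 h.

k ≈ 7.08 h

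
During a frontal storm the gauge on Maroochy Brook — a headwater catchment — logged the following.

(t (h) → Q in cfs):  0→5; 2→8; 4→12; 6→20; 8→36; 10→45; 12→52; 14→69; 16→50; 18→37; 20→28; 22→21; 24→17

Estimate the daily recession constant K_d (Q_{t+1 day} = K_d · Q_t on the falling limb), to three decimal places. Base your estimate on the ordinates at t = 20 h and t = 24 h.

K_d ≈ 0.050

Between t = 20 h and t = 24 h the flow falls from 28 to 17 cfs over 2×2 h = 4 h.
Per-interval ratio K = (17/28)^(1/2) = 0.7792; K_d = K^(24/2) = 0.050.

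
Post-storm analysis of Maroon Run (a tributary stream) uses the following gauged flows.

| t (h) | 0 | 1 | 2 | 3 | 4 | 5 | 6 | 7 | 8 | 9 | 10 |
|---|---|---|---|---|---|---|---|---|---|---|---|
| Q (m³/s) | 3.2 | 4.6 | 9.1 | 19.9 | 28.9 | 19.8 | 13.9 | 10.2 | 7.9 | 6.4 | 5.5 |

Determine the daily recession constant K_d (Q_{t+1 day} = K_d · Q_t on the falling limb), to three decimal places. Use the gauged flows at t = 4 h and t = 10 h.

K_d ≈ 0.001

Between t = 4 h and t = 10 h the flow falls from 28.9 to 5.5 m³/s over 6×1 h = 6 h.
Per-interval ratio K = (5.5/28.9)^(1/6) = 0.7584; K_d = K^(24/1) = 0.001.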